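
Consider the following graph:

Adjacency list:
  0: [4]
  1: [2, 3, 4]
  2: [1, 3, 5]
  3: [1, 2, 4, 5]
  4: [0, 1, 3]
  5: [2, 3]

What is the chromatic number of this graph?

The graph has a maximum clique of size 3 (lower bound on chromatic number).
A valid 3-coloring: {0: 0, 1: 1, 2: 2, 3: 0, 4: 2, 5: 1}.
Chromatic number = 3.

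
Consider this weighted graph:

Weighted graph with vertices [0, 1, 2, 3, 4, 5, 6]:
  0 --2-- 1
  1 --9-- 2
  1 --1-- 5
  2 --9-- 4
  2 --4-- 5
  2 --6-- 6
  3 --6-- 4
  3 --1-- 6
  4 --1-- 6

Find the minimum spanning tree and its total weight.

Applying Kruskal's algorithm (sort edges by weight, add if no cycle):
  Add (1,5) w=1
  Add (3,6) w=1
  Add (4,6) w=1
  Add (0,1) w=2
  Add (2,5) w=4
  Add (2,6) w=6
  Skip (3,4) w=6 (creates cycle)
  Skip (1,2) w=9 (creates cycle)
  Skip (2,4) w=9 (creates cycle)
MST weight = 15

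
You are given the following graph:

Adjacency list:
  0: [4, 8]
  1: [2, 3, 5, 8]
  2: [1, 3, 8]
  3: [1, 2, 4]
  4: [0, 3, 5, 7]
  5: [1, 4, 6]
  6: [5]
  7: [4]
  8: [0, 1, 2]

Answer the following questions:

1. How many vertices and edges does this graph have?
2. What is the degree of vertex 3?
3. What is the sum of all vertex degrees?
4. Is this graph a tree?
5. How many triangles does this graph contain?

Count: 9 vertices, 12 edges.
Vertex 3 has neighbors [1, 2, 4], degree = 3.
Handshaking lemma: 2 * 12 = 24.
A tree on 9 vertices has 8 edges. This graph has 12 edges (4 extra). Not a tree.
Number of triangles = 2.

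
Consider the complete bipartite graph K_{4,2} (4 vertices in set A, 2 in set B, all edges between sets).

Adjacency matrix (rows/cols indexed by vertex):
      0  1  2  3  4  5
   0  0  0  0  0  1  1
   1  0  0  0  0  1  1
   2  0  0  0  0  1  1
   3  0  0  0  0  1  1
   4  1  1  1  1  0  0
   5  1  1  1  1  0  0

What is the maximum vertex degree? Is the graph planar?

Set-A vertices have degree 2; set-B vertices have degree 4. Maximum degree = max(4,2) = 4.
min(4,2) <= 2, so K_{4,2} avoids a K_{3,3} subdivision and is planar.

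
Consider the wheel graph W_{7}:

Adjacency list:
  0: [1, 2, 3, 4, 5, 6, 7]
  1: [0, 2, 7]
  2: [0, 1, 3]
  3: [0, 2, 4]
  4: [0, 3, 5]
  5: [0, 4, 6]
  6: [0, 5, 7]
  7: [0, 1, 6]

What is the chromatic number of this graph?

W_{7} = C_{7} plus a hub adjacent to every cycle vertex.
The outer cycle needs 3 colors (odd cycle); the hub is adjacent to all of them so needs a fresh color.
Chromatic number = 3 + 1 = 4.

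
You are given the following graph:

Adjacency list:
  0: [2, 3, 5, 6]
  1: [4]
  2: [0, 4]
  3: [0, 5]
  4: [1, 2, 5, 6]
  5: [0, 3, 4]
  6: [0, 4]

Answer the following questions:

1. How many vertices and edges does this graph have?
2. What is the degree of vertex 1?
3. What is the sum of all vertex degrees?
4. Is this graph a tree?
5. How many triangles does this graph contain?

Count: 7 vertices, 9 edges.
Vertex 1 has neighbors [4], degree = 1.
Handshaking lemma: 2 * 9 = 18.
A tree on 7 vertices has 6 edges. This graph has 9 edges (3 extra). Not a tree.
Number of triangles = 1.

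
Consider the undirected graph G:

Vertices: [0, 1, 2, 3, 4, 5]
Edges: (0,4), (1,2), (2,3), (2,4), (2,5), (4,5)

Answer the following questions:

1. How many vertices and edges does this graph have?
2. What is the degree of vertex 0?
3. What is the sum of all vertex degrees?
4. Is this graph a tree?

Count: 6 vertices, 6 edges.
Vertex 0 has neighbors [4], degree = 1.
Handshaking lemma: 2 * 6 = 12.
A tree on 6 vertices has 5 edges. This graph has 6 edges (1 extra). Not a tree.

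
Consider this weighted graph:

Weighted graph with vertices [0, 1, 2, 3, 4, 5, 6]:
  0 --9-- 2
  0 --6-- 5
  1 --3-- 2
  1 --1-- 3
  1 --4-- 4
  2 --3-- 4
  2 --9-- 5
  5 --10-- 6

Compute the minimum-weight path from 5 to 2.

Using Dijkstra's algorithm from vertex 5:
Shortest path: 5 -> 2
Total weight: 9 = 9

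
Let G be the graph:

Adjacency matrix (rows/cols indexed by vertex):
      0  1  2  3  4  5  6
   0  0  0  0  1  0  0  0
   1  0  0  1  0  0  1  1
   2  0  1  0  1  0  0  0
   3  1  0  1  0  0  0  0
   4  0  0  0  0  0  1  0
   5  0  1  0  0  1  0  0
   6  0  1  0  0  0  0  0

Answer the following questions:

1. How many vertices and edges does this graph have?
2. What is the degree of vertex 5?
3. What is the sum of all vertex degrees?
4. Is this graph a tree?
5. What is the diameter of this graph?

Count: 7 vertices, 6 edges.
Vertex 5 has neighbors [1, 4], degree = 2.
Handshaking lemma: 2 * 6 = 12.
A graph is a tree iff it is connected and has exactly n-1 edges. This graph is connected (all 7 vertices in one component) and has 7-1 = 6 edges. It is a tree.
Diameter (longest shortest path) = 5.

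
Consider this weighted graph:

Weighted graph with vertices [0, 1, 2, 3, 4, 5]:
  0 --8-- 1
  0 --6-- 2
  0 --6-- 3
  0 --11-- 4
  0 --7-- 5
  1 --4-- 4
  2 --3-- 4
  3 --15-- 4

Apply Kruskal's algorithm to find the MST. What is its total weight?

Applying Kruskal's algorithm (sort edges by weight, add if no cycle):
  Add (2,4) w=3
  Add (1,4) w=4
  Add (0,2) w=6
  Add (0,3) w=6
  Add (0,5) w=7
  Skip (0,1) w=8 (creates cycle)
  Skip (0,4) w=11 (creates cycle)
  Skip (3,4) w=15 (creates cycle)
MST weight = 26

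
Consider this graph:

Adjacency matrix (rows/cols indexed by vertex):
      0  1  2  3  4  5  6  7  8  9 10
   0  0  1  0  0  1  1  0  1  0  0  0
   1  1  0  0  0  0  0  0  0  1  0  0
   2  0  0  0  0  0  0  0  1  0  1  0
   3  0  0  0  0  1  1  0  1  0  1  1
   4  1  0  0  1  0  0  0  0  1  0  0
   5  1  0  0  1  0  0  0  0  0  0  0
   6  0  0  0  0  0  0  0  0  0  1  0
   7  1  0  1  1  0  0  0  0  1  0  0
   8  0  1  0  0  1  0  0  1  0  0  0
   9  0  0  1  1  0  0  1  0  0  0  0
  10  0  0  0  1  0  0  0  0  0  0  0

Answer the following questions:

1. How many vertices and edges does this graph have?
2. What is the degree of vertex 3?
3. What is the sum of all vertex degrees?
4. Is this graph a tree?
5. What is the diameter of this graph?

Count: 11 vertices, 15 edges.
Vertex 3 has neighbors [4, 5, 7, 9, 10], degree = 5.
Handshaking lemma: 2 * 15 = 30.
A tree on 11 vertices has 10 edges. This graph has 15 edges (5 extra). Not a tree.
Diameter (longest shortest path) = 5.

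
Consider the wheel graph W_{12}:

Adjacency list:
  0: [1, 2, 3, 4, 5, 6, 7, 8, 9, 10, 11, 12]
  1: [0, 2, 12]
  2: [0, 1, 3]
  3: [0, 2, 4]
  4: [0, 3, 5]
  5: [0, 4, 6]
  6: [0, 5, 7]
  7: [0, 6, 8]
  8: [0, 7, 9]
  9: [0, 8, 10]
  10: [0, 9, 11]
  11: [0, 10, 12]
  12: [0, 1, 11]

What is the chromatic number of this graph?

W_{12} = C_{12} plus a hub adjacent to every cycle vertex.
The outer cycle needs 2 colors (even cycle); the hub is adjacent to all of them so needs a fresh color.
Chromatic number = 2 + 1 = 3.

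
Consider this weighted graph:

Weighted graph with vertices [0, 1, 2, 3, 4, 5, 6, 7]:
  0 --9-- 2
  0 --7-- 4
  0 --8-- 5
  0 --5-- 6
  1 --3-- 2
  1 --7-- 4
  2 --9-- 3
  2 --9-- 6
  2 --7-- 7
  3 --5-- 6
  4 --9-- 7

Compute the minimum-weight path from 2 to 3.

Using Dijkstra's algorithm from vertex 2:
Shortest path: 2 -> 3
Total weight: 9 = 9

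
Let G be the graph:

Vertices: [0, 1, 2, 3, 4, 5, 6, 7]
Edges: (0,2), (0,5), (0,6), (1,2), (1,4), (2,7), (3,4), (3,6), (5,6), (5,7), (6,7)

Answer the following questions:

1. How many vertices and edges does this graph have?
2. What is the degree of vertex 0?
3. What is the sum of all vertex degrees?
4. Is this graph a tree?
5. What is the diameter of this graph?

Count: 8 vertices, 11 edges.
Vertex 0 has neighbors [2, 5, 6], degree = 3.
Handshaking lemma: 2 * 11 = 22.
A tree on 8 vertices has 7 edges. This graph has 11 edges (4 extra). Not a tree.
Diameter (longest shortest path) = 3.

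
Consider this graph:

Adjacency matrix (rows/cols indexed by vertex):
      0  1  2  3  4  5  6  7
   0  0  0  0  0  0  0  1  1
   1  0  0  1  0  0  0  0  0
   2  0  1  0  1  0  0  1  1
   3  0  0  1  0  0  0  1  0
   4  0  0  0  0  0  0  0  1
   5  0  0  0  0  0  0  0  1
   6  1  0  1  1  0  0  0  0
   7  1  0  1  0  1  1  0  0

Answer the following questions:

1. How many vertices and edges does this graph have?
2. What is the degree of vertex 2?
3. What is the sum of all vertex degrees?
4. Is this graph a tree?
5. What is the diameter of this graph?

Count: 8 vertices, 9 edges.
Vertex 2 has neighbors [1, 3, 6, 7], degree = 4.
Handshaking lemma: 2 * 9 = 18.
A tree on 8 vertices has 7 edges. This graph has 9 edges (2 extra). Not a tree.
Diameter (longest shortest path) = 3.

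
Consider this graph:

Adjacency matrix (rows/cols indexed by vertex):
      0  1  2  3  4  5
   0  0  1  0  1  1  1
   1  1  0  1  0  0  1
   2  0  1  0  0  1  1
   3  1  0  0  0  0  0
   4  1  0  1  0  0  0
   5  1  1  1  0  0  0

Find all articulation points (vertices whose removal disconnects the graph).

An articulation point is a vertex whose removal disconnects the graph.
Articulation points: [0]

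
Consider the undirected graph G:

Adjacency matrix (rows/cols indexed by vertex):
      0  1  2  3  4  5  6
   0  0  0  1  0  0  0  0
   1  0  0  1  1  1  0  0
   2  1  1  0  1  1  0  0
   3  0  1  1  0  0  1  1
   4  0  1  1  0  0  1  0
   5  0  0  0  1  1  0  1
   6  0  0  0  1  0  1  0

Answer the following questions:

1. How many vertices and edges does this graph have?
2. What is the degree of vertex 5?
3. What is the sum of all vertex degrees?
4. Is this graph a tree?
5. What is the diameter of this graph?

Count: 7 vertices, 10 edges.
Vertex 5 has neighbors [3, 4, 6], degree = 3.
Handshaking lemma: 2 * 10 = 20.
A tree on 7 vertices has 6 edges. This graph has 10 edges (4 extra). Not a tree.
Diameter (longest shortest path) = 3.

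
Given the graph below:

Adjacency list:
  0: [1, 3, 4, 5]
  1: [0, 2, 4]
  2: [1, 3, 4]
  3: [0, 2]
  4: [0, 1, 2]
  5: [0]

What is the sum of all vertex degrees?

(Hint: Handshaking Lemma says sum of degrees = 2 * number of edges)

Count edges: 8 edges.
By Handshaking Lemma: sum of degrees = 2 * 8 = 16.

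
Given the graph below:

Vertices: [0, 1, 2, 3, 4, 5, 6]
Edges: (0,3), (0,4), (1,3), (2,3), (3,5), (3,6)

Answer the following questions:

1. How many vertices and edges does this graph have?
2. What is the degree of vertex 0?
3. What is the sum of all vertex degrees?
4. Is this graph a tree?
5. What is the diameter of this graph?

Count: 7 vertices, 6 edges.
Vertex 0 has neighbors [3, 4], degree = 2.
Handshaking lemma: 2 * 6 = 12.
A graph is a tree iff it is connected and has exactly n-1 edges. This graph is connected (all 7 vertices in one component) and has 7-1 = 6 edges. It is a tree.
Diameter (longest shortest path) = 3.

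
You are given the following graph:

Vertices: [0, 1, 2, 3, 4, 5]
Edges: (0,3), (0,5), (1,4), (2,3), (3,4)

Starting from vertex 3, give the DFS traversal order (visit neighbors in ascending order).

DFS from vertex 3 (neighbors processed in ascending order):
Visit order: 3, 0, 5, 2, 4, 1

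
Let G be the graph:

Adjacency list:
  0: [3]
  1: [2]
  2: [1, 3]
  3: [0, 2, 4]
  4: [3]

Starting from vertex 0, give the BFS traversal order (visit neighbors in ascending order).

BFS from vertex 0 (neighbors processed in ascending order):
Visit order: 0, 3, 2, 4, 1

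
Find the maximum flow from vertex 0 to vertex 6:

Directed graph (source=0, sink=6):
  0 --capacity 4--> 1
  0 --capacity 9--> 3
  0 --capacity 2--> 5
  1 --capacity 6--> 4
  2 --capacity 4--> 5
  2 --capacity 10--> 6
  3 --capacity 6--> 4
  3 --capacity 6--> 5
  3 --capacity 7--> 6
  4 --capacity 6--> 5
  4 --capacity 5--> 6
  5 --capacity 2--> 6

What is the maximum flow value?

Computing max flow:
  Flow on (0->1): 4/4
  Flow on (0->3): 8/9
  Flow on (0->5): 2/2
  Flow on (1->4): 4/6
  Flow on (3->4): 1/6
  Flow on (3->6): 7/7
  Flow on (4->6): 5/5
  Flow on (5->6): 2/2
Maximum flow = 14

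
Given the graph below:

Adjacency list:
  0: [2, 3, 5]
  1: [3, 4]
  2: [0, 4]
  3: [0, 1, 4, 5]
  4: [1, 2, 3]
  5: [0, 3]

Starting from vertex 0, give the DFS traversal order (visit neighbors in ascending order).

DFS from vertex 0 (neighbors processed in ascending order):
Visit order: 0, 2, 4, 1, 3, 5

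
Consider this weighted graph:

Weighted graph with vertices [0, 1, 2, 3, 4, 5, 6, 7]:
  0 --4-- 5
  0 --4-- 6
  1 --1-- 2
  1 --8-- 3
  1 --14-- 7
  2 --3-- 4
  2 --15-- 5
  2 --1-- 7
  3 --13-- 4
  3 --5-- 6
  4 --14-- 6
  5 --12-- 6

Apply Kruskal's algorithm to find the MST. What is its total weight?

Applying Kruskal's algorithm (sort edges by weight, add if no cycle):
  Add (1,2) w=1
  Add (2,7) w=1
  Add (2,4) w=3
  Add (0,6) w=4
  Add (0,5) w=4
  Add (3,6) w=5
  Add (1,3) w=8
  Skip (5,6) w=12 (creates cycle)
  Skip (3,4) w=13 (creates cycle)
  Skip (1,7) w=14 (creates cycle)
  Skip (4,6) w=14 (creates cycle)
  Skip (2,5) w=15 (creates cycle)
MST weight = 26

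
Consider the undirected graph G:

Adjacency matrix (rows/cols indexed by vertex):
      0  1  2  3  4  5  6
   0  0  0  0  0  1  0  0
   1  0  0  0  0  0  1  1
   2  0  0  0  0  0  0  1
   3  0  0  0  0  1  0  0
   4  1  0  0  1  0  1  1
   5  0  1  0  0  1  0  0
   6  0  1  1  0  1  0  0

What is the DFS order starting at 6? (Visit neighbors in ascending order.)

DFS from vertex 6 (neighbors processed in ascending order):
Visit order: 6, 1, 5, 4, 0, 3, 2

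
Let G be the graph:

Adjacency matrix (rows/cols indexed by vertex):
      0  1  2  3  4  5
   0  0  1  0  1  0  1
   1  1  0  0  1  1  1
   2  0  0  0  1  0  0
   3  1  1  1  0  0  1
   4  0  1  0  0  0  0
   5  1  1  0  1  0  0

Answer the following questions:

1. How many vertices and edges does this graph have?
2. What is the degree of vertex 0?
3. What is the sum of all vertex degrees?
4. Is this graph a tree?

Count: 6 vertices, 8 edges.
Vertex 0 has neighbors [1, 3, 5], degree = 3.
Handshaking lemma: 2 * 8 = 16.
A tree on 6 vertices has 5 edges. This graph has 8 edges (3 extra). Not a tree.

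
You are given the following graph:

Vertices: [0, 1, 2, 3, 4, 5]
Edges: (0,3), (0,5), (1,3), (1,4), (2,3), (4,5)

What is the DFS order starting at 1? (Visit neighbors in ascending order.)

DFS from vertex 1 (neighbors processed in ascending order):
Visit order: 1, 3, 0, 5, 4, 2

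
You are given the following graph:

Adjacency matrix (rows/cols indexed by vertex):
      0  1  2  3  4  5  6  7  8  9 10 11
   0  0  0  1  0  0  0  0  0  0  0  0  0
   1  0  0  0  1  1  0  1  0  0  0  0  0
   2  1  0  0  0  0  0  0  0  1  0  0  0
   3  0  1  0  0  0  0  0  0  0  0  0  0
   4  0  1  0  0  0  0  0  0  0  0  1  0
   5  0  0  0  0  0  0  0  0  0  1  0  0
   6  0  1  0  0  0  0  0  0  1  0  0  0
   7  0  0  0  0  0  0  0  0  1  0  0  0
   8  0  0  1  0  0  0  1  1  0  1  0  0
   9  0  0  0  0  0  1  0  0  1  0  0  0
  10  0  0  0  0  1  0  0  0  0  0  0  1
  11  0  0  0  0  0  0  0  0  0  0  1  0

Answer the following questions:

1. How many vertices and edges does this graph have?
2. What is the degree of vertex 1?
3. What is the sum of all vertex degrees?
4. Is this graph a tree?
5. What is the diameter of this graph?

Count: 12 vertices, 11 edges.
Vertex 1 has neighbors [3, 4, 6], degree = 3.
Handshaking lemma: 2 * 11 = 22.
A graph is a tree iff it is connected and has exactly n-1 edges. This graph is connected (all 12 vertices in one component) and has 12-1 = 11 edges. It is a tree.
Diameter (longest shortest path) = 7.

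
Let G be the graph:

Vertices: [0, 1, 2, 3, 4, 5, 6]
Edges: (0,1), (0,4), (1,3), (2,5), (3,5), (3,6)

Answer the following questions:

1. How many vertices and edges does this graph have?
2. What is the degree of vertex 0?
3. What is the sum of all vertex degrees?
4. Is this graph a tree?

Count: 7 vertices, 6 edges.
Vertex 0 has neighbors [1, 4], degree = 2.
Handshaking lemma: 2 * 6 = 12.
A graph is a tree iff it is connected and has exactly n-1 edges. This graph is connected (all 7 vertices in one component) and has 7-1 = 6 edges. It is a tree.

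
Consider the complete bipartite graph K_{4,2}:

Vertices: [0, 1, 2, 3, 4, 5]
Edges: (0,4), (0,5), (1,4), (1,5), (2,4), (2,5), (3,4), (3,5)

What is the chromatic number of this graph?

K_{4,2} is bipartite: vertices split into two independent sets of size 4 and 2.
Color one set 0, the other 1. No adjacent vertices share a color.
Chromatic number = 2.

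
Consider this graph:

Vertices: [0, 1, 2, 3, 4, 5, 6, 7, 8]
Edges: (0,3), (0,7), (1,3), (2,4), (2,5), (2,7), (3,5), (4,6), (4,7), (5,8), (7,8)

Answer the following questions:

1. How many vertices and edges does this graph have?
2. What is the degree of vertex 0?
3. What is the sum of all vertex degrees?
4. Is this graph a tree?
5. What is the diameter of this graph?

Count: 9 vertices, 11 edges.
Vertex 0 has neighbors [3, 7], degree = 2.
Handshaking lemma: 2 * 11 = 22.
A tree on 9 vertices has 8 edges. This graph has 11 edges (3 extra). Not a tree.
Diameter (longest shortest path) = 5.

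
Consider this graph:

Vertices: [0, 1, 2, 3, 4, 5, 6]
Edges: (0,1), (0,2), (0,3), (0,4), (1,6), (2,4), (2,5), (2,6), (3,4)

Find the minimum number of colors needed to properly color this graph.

The graph has a maximum clique of size 3 (lower bound on chromatic number).
A valid 3-coloring: {0: 0, 1: 1, 2: 1, 3: 1, 4: 2, 5: 0, 6: 0}.
Chromatic number = 3.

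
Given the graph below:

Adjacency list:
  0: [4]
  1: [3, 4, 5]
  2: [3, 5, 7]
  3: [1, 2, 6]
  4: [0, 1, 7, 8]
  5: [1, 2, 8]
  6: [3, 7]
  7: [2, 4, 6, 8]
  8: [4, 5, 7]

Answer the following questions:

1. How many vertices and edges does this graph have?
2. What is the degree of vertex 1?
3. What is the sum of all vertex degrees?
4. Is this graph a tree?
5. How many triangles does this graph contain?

Count: 9 vertices, 13 edges.
Vertex 1 has neighbors [3, 4, 5], degree = 3.
Handshaking lemma: 2 * 13 = 26.
A tree on 9 vertices has 8 edges. This graph has 13 edges (5 extra). Not a tree.
Number of triangles = 1.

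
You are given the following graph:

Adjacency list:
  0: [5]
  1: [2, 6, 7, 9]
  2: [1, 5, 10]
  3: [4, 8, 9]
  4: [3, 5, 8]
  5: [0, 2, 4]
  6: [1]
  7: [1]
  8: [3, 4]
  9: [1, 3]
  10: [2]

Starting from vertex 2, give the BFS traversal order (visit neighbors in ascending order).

BFS from vertex 2 (neighbors processed in ascending order):
Visit order: 2, 1, 5, 10, 6, 7, 9, 0, 4, 3, 8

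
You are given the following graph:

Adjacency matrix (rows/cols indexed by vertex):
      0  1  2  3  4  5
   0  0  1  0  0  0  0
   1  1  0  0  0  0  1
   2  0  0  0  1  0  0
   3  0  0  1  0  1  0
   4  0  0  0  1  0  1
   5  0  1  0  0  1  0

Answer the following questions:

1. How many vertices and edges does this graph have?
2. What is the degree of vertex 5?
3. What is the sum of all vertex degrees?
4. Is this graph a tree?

Count: 6 vertices, 5 edges.
Vertex 5 has neighbors [1, 4], degree = 2.
Handshaking lemma: 2 * 5 = 10.
A graph is a tree iff it is connected and has exactly n-1 edges. This graph is connected (all 6 vertices in one component) and has 6-1 = 5 edges. It is a tree.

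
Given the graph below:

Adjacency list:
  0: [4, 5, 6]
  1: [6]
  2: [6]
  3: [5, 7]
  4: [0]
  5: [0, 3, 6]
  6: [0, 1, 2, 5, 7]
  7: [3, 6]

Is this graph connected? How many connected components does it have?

Checking connectivity: the graph has 1 connected component(s).
All vertices are reachable from each other. The graph IS connected.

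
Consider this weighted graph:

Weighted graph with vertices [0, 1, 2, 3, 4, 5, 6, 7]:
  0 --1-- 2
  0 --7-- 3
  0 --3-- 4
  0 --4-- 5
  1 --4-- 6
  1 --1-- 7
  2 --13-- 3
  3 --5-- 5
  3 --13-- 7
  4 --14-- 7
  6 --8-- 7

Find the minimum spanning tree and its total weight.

Applying Kruskal's algorithm (sort edges by weight, add if no cycle):
  Add (0,2) w=1
  Add (1,7) w=1
  Add (0,4) w=3
  Add (0,5) w=4
  Add (1,6) w=4
  Add (3,5) w=5
  Skip (0,3) w=7 (creates cycle)
  Skip (6,7) w=8 (creates cycle)
  Skip (2,3) w=13 (creates cycle)
  Add (3,7) w=13
  Skip (4,7) w=14 (creates cycle)
MST weight = 31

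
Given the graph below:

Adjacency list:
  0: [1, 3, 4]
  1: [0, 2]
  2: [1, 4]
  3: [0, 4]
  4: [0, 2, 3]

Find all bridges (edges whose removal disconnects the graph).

No bridges found. The graph is 2-edge-connected (no single edge removal disconnects it).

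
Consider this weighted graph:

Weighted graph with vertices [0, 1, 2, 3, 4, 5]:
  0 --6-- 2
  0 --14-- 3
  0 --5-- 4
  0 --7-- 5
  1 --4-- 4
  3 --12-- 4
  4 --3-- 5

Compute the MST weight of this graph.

Applying Kruskal's algorithm (sort edges by weight, add if no cycle):
  Add (4,5) w=3
  Add (1,4) w=4
  Add (0,4) w=5
  Add (0,2) w=6
  Skip (0,5) w=7 (creates cycle)
  Add (3,4) w=12
  Skip (0,3) w=14 (creates cycle)
MST weight = 30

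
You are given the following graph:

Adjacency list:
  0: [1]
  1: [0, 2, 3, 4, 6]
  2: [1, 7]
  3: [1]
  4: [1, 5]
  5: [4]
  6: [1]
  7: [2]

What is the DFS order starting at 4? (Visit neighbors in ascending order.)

DFS from vertex 4 (neighbors processed in ascending order):
Visit order: 4, 1, 0, 2, 7, 3, 6, 5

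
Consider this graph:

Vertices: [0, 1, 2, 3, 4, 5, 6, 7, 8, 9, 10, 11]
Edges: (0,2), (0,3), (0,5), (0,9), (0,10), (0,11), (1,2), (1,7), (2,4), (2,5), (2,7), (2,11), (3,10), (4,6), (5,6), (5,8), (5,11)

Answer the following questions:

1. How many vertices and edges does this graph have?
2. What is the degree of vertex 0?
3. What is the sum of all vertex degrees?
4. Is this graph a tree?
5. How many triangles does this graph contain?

Count: 12 vertices, 17 edges.
Vertex 0 has neighbors [2, 3, 5, 9, 10, 11], degree = 6.
Handshaking lemma: 2 * 17 = 34.
A tree on 12 vertices has 11 edges. This graph has 17 edges (6 extra). Not a tree.
Number of triangles = 6.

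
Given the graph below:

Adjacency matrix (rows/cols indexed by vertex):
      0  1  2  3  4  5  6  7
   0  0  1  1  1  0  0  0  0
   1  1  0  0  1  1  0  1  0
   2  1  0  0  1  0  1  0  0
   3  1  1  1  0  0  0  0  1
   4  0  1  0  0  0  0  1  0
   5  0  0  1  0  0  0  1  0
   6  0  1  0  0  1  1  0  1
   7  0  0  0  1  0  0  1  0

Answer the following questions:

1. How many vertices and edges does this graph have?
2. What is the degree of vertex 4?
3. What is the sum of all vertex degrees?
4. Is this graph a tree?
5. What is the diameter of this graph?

Count: 8 vertices, 12 edges.
Vertex 4 has neighbors [1, 6], degree = 2.
Handshaking lemma: 2 * 12 = 24.
A tree on 8 vertices has 7 edges. This graph has 12 edges (5 extra). Not a tree.
Diameter (longest shortest path) = 3.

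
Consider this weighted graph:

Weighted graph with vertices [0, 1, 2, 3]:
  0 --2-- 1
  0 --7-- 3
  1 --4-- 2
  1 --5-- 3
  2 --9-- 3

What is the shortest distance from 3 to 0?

Using Dijkstra's algorithm from vertex 3:
Shortest path: 3 -> 0
Total weight: 7 = 7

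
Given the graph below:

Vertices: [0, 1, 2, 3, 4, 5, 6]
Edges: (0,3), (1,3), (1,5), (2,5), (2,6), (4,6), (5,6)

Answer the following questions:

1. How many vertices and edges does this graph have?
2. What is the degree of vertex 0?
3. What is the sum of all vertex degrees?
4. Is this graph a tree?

Count: 7 vertices, 7 edges.
Vertex 0 has neighbors [3], degree = 1.
Handshaking lemma: 2 * 7 = 14.
A tree on 7 vertices has 6 edges. This graph has 7 edges (1 extra). Not a tree.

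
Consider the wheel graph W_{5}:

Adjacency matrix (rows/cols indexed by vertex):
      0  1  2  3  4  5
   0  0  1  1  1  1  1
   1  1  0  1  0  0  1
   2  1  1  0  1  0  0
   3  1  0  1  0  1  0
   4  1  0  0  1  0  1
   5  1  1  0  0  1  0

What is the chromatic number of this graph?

W_{5} = C_{5} plus a hub adjacent to every cycle vertex.
The outer cycle needs 3 colors (odd cycle); the hub is adjacent to all of them so needs a fresh color.
Chromatic number = 3 + 1 = 4.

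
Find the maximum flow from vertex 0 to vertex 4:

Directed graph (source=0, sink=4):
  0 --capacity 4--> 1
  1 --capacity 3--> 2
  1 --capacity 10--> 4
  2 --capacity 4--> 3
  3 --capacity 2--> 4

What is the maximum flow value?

Computing max flow:
  Flow on (0->1): 4/4
  Flow on (1->4): 4/10
Maximum flow = 4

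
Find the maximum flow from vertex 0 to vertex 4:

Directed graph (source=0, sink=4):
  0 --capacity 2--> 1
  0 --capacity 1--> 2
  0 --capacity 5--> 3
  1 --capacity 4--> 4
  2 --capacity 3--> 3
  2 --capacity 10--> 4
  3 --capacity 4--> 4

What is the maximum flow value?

Computing max flow:
  Flow on (0->1): 2/2
  Flow on (0->2): 1/1
  Flow on (0->3): 4/5
  Flow on (1->4): 2/4
  Flow on (2->4): 1/10
  Flow on (3->4): 4/4
Maximum flow = 7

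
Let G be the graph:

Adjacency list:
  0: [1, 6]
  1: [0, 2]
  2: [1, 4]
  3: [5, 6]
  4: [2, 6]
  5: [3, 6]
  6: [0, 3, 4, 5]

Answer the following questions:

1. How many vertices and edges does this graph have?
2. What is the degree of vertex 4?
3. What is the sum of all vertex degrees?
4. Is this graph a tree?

Count: 7 vertices, 8 edges.
Vertex 4 has neighbors [2, 6], degree = 2.
Handshaking lemma: 2 * 8 = 16.
A tree on 7 vertices has 6 edges. This graph has 8 edges (2 extra). Not a tree.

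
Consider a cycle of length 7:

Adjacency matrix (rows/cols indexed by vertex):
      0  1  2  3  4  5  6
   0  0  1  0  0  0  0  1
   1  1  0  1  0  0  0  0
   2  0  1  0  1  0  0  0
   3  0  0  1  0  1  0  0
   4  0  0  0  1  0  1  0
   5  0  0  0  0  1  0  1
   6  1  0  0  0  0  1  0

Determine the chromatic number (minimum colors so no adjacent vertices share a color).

This is an odd cycle (C_7). Odd cycles are not bipartite (any 2-coloring forces two adjacent vertices to match), and 3 colors suffice.
Chromatic number = 3.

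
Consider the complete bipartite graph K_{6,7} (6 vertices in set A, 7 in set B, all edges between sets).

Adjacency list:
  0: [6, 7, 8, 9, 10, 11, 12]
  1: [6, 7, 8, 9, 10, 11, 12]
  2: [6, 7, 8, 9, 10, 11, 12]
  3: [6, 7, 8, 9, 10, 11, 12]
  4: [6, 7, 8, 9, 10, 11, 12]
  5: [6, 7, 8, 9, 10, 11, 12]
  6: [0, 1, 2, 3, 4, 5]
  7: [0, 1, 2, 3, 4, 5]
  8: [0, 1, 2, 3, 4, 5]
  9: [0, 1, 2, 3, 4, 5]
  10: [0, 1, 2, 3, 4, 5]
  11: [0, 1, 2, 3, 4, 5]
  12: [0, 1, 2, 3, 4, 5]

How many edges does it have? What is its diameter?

K_{6,7} has 6 * 7 = 42 edges.
Any vertex reaches any opposite-side vertex in 1 step; same-side vertices reach in 2 steps via any opposite-side vertex.
Diameter = 2.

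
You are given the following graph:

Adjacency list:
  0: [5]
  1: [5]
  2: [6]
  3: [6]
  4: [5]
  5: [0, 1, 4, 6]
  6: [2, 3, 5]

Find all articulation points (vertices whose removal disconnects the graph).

An articulation point is a vertex whose removal disconnects the graph.
Articulation points: [5, 6]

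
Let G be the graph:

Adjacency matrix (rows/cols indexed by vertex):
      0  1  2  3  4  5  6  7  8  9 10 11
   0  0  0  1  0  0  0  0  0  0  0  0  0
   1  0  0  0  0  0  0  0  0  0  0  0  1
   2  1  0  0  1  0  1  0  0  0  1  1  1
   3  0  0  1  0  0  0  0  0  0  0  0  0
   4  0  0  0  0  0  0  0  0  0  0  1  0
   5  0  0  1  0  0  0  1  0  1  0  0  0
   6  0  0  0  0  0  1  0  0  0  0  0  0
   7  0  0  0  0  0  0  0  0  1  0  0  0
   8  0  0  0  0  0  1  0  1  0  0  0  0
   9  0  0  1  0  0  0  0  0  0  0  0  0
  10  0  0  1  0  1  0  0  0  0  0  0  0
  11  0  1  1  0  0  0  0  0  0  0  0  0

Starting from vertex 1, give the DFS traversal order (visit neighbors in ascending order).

DFS from vertex 1 (neighbors processed in ascending order):
Visit order: 1, 11, 2, 0, 3, 5, 6, 8, 7, 9, 10, 4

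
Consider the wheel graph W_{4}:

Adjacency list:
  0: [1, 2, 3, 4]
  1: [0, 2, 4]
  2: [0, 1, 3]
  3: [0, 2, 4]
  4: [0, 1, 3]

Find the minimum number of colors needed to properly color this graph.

W_{4} = C_{4} plus a hub adjacent to every cycle vertex.
The outer cycle needs 2 colors (even cycle); the hub is adjacent to all of them so needs a fresh color.
Chromatic number = 2 + 1 = 3.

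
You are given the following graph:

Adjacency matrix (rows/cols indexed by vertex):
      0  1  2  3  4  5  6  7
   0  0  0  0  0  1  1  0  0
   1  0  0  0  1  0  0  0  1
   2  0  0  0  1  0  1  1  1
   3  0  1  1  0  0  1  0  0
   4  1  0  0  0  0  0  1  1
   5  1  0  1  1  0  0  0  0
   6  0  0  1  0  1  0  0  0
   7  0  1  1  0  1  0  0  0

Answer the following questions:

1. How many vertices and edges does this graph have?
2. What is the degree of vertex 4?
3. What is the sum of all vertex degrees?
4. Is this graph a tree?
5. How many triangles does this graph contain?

Count: 8 vertices, 11 edges.
Vertex 4 has neighbors [0, 6, 7], degree = 3.
Handshaking lemma: 2 * 11 = 22.
A tree on 8 vertices has 7 edges. This graph has 11 edges (4 extra). Not a tree.
Number of triangles = 1.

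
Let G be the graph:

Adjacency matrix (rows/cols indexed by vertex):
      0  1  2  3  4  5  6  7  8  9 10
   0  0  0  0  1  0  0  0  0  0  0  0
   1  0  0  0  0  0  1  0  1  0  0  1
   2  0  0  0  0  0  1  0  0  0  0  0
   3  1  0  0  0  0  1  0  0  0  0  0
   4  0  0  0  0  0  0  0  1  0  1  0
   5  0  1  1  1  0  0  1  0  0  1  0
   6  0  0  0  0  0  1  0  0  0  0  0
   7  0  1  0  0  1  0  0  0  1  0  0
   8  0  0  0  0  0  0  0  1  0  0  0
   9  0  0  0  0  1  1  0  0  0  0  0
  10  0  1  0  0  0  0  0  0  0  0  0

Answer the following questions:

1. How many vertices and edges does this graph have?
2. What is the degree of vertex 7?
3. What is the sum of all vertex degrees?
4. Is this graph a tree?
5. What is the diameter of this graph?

Count: 11 vertices, 11 edges.
Vertex 7 has neighbors [1, 4, 8], degree = 3.
Handshaking lemma: 2 * 11 = 22.
A tree on 11 vertices has 10 edges. This graph has 11 edges (1 extra). Not a tree.
Diameter (longest shortest path) = 5.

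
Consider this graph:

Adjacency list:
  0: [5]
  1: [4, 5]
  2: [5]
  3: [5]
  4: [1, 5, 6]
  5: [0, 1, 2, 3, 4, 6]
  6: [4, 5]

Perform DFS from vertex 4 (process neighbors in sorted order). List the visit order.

DFS from vertex 4 (neighbors processed in ascending order):
Visit order: 4, 1, 5, 0, 2, 3, 6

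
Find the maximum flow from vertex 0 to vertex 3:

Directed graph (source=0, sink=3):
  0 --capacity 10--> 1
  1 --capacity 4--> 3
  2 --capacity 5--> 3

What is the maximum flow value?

Computing max flow:
  Flow on (0->1): 4/10
  Flow on (1->3): 4/4
Maximum flow = 4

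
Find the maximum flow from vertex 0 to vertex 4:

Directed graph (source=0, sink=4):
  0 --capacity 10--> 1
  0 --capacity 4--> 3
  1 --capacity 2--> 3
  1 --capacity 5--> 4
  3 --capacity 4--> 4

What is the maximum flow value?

Computing max flow:
  Flow on (0->1): 7/10
  Flow on (0->3): 2/4
  Flow on (1->3): 2/2
  Flow on (1->4): 5/5
  Flow on (3->4): 4/4
Maximum flow = 9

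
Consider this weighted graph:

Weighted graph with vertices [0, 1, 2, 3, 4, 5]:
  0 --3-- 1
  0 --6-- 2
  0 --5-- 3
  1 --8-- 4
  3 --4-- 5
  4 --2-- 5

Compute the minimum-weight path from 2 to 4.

Using Dijkstra's algorithm from vertex 2:
Shortest path: 2 -> 0 -> 1 -> 4
Total weight: 6 + 3 + 8 = 17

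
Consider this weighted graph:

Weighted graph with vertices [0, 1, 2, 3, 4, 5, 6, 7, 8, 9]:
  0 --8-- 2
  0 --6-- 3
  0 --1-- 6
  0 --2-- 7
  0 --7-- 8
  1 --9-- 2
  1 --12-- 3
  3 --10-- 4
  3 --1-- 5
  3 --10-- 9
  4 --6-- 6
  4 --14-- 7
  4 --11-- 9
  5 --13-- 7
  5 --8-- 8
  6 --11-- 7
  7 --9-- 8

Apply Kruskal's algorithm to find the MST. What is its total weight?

Applying Kruskal's algorithm (sort edges by weight, add if no cycle):
  Add (0,6) w=1
  Add (3,5) w=1
  Add (0,7) w=2
  Add (0,3) w=6
  Add (4,6) w=6
  Add (0,8) w=7
  Add (0,2) w=8
  Skip (5,8) w=8 (creates cycle)
  Add (1,2) w=9
  Skip (7,8) w=9 (creates cycle)
  Skip (3,4) w=10 (creates cycle)
  Add (3,9) w=10
  Skip (4,9) w=11 (creates cycle)
  Skip (6,7) w=11 (creates cycle)
  Skip (1,3) w=12 (creates cycle)
  Skip (5,7) w=13 (creates cycle)
  Skip (4,7) w=14 (creates cycle)
MST weight = 50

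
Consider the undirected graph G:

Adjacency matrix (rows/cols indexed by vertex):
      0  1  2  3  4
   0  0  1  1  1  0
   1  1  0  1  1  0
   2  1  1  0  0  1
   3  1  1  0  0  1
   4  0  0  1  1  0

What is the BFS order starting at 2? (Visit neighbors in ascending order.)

BFS from vertex 2 (neighbors processed in ascending order):
Visit order: 2, 0, 1, 4, 3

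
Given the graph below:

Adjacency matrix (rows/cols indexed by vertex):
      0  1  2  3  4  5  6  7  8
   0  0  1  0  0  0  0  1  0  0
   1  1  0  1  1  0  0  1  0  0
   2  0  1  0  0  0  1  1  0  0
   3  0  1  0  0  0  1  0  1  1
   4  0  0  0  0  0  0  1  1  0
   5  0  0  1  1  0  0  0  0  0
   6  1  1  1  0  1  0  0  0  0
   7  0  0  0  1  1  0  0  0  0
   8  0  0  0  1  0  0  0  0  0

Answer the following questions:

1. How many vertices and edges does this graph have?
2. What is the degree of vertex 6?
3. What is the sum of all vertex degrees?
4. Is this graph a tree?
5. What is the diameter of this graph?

Count: 9 vertices, 12 edges.
Vertex 6 has neighbors [0, 1, 2, 4], degree = 4.
Handshaking lemma: 2 * 12 = 24.
A tree on 9 vertices has 8 edges. This graph has 12 edges (4 extra). Not a tree.
Diameter (longest shortest path) = 3.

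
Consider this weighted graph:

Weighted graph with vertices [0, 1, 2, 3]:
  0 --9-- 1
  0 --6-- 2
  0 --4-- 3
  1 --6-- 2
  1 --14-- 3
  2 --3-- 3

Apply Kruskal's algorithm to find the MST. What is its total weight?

Applying Kruskal's algorithm (sort edges by weight, add if no cycle):
  Add (2,3) w=3
  Add (0,3) w=4
  Skip (0,2) w=6 (creates cycle)
  Add (1,2) w=6
  Skip (0,1) w=9 (creates cycle)
  Skip (1,3) w=14 (creates cycle)
MST weight = 13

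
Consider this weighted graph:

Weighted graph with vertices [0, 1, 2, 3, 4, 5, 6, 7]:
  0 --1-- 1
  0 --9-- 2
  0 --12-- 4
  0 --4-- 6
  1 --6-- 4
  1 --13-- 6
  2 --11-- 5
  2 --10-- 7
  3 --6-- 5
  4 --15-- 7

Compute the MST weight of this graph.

Applying Kruskal's algorithm (sort edges by weight, add if no cycle):
  Add (0,1) w=1
  Add (0,6) w=4
  Add (1,4) w=6
  Add (3,5) w=6
  Add (0,2) w=9
  Add (2,7) w=10
  Add (2,5) w=11
  Skip (0,4) w=12 (creates cycle)
  Skip (1,6) w=13 (creates cycle)
  Skip (4,7) w=15 (creates cycle)
MST weight = 47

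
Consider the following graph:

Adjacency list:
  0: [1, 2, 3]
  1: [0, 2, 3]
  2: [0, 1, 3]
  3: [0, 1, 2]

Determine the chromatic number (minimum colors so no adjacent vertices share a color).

The graph has a maximum clique of size 4 (lower bound on chromatic number).
A valid 4-coloring: {0: 0, 1: 1, 2: 2, 3: 3}.
Chromatic number = 4.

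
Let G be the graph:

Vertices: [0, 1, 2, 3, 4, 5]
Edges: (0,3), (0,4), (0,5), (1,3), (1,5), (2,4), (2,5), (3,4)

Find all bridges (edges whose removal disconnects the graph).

No bridges found. The graph is 2-edge-connected (no single edge removal disconnects it).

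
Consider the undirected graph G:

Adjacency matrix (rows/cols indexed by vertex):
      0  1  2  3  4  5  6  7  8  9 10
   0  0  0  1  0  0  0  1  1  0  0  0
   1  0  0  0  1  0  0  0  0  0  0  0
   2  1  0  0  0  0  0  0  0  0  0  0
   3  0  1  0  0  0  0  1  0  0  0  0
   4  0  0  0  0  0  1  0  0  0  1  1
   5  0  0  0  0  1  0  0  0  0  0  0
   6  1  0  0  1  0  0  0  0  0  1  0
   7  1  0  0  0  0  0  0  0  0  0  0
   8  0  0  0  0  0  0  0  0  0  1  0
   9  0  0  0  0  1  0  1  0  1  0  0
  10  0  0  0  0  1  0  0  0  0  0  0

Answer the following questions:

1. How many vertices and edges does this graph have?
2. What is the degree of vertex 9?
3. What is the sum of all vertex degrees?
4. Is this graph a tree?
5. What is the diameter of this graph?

Count: 11 vertices, 10 edges.
Vertex 9 has neighbors [4, 6, 8], degree = 3.
Handshaking lemma: 2 * 10 = 20.
A graph is a tree iff it is connected and has exactly n-1 edges. This graph is connected (all 11 vertices in one component) and has 11-1 = 10 edges. It is a tree.
Diameter (longest shortest path) = 5.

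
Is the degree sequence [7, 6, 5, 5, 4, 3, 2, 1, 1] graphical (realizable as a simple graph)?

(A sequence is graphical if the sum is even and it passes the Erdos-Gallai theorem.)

Sum of degrees = 34. Sum is even and passes Erdos-Gallai. The sequence IS graphical.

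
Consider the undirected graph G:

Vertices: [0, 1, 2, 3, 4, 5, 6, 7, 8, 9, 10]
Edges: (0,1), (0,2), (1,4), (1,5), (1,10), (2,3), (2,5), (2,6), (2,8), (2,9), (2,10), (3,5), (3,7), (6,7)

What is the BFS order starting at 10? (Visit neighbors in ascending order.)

BFS from vertex 10 (neighbors processed in ascending order):
Visit order: 10, 1, 2, 0, 4, 5, 3, 6, 8, 9, 7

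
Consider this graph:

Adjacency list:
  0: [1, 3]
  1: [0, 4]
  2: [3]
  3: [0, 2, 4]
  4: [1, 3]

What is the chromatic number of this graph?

The graph has a maximum clique of size 2 (lower bound on chromatic number).
A valid 2-coloring: {0: 1, 1: 0, 2: 1, 3: 0, 4: 1}.
Chromatic number = 2.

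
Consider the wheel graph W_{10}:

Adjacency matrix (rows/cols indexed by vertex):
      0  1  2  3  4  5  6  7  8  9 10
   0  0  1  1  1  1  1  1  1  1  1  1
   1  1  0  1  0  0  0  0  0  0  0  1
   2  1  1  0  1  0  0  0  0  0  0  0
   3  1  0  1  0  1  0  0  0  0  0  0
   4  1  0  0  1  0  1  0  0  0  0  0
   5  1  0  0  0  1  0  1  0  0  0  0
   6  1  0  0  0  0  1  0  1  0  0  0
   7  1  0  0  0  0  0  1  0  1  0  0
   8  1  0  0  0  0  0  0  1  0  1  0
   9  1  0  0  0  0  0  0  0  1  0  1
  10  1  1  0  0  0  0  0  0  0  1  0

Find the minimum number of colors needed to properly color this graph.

W_{10} = C_{10} plus a hub adjacent to every cycle vertex.
The outer cycle needs 2 colors (even cycle); the hub is adjacent to all of them so needs a fresh color.
Chromatic number = 2 + 1 = 3.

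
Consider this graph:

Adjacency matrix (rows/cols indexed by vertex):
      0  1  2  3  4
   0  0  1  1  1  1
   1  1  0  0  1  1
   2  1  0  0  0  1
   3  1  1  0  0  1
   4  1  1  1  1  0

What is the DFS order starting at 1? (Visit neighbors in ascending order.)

DFS from vertex 1 (neighbors processed in ascending order):
Visit order: 1, 0, 2, 4, 3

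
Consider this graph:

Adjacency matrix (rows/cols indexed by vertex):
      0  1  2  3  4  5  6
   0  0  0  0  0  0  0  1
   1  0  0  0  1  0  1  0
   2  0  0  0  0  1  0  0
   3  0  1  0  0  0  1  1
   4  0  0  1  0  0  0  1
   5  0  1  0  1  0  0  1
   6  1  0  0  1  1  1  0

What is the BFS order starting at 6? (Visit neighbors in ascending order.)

BFS from vertex 6 (neighbors processed in ascending order):
Visit order: 6, 0, 3, 4, 5, 1, 2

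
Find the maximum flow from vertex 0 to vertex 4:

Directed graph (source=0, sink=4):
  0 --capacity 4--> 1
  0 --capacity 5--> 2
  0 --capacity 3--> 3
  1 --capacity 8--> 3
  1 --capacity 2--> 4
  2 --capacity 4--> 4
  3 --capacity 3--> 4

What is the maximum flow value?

Computing max flow:
  Flow on (0->1): 2/4
  Flow on (0->2): 4/5
  Flow on (0->3): 3/3
  Flow on (1->4): 2/2
  Flow on (2->4): 4/4
  Flow on (3->4): 3/3
Maximum flow = 9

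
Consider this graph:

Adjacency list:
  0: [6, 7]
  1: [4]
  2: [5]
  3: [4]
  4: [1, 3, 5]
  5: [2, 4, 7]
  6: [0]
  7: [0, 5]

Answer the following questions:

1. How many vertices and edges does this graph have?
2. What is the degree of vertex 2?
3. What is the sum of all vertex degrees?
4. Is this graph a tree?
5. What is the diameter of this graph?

Count: 8 vertices, 7 edges.
Vertex 2 has neighbors [5], degree = 1.
Handshaking lemma: 2 * 7 = 14.
A graph is a tree iff it is connected and has exactly n-1 edges. This graph is connected (all 8 vertices in one component) and has 8-1 = 7 edges. It is a tree.
Diameter (longest shortest path) = 5.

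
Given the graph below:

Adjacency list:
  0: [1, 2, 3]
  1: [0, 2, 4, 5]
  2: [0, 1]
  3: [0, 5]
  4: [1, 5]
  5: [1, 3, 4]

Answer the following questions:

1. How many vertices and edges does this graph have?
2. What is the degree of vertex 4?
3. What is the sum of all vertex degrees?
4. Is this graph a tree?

Count: 6 vertices, 8 edges.
Vertex 4 has neighbors [1, 5], degree = 2.
Handshaking lemma: 2 * 8 = 16.
A tree on 6 vertices has 5 edges. This graph has 8 edges (3 extra). Not a tree.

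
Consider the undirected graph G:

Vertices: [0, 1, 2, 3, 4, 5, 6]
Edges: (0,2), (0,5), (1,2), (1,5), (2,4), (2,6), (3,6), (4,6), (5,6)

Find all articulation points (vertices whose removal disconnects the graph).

An articulation point is a vertex whose removal disconnects the graph.
Articulation points: [6]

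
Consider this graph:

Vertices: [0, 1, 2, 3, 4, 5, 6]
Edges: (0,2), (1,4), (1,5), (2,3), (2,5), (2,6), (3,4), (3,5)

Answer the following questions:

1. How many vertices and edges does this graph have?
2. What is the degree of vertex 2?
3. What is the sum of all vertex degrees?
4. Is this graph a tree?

Count: 7 vertices, 8 edges.
Vertex 2 has neighbors [0, 3, 5, 6], degree = 4.
Handshaking lemma: 2 * 8 = 16.
A tree on 7 vertices has 6 edges. This graph has 8 edges (2 extra). Not a tree.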